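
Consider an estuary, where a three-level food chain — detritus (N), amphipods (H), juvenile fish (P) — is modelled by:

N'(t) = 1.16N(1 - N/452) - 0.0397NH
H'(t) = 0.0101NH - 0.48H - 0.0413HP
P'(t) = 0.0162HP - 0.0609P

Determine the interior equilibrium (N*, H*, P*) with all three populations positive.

From dP/dt = 0: 0.0162H* = 0.0609, so H* = 3.76.
From dN/dt = 0: 1.16(1 - N*/452) = 0.0397·3.76, giving N* = 452·(1 - 0.129) = 394.
From dH/dt = 0: 0.0101·394 - 0.48 = 0.0413P*, so P* = 3.5/0.0413 = 84.7.

N* ≈ 394, H* ≈ 3.76, P* ≈ 84.7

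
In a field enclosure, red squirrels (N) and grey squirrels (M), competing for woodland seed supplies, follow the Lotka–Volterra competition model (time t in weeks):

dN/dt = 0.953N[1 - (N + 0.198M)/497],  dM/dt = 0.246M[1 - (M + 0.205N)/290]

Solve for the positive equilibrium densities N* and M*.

Setting both brackets to zero gives the nullclines N + 0.198M = 497 and 0.205N + M = 290.
Substituting M = 290 - 0.205N into the first: N(1 - 0.198·0.205) = 497 - 0.198·290.
So N* = 440/0.959 = 458, and then M* = 290 - 0.205·458 = 196.

N* ≈ 458, M* ≈ 196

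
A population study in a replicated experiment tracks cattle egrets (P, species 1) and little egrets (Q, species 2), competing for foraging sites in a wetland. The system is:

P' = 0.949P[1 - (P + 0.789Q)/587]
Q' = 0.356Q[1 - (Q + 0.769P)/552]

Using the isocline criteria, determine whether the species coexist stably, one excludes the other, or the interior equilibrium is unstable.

Compare the nullcline intercepts: K1/α12 = 587/0.789 = 744 > K2 = 552; K2/α21 = 552/0.769 = 718 > K1 = 587.
Since both inequalities hold, each species can invade when rare, so the interior equilibrium is stable.

stable coexistence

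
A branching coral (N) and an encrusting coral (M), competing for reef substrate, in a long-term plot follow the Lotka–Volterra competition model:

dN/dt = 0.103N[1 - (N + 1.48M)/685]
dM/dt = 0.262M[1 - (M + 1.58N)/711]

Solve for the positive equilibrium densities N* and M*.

Setting both brackets to zero gives the nullclines N + 1.48M = 685 and 1.58N + M = 711.
Substituting M = 711 - 1.58N into the first: N(1 - 1.48·1.58) = 685 - 1.48·711.
So N* = -367/-1.34 = 274, and then M* = 711 - 1.58·274 = 277.

N* ≈ 274, M* ≈ 277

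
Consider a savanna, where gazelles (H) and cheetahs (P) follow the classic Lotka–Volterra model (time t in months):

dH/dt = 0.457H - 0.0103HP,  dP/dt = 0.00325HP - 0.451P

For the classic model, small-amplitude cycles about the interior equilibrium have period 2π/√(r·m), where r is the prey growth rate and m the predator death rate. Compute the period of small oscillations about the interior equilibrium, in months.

Here r = 0.457 and m = 0.451, so r·m = 0.206.
ω = √0.206 = 0.454 per month, hence T = 2π/ω ≈ 13.8 months.

T ≈ 13.8 months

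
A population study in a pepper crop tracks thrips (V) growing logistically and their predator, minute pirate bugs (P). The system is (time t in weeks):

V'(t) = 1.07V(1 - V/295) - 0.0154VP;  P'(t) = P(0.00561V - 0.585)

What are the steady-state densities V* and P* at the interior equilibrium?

From dP/dt = 0 with P > 0: 0.00561V* = 0.585, so V* = 104.
Substitute into dV/dt = 0: 1.07(1 - 104/295) = 0.0154P*.
The bracket is 0.647, giving P* = 0.692/0.0154 = 44.9.

V* ≈ 104, P* ≈ 44.9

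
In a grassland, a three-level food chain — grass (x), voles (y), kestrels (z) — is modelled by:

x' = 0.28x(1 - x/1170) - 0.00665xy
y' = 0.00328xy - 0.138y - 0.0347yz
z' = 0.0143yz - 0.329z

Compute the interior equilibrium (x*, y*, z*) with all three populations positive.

From dz/dt = 0: 0.0143y* = 0.329, so y* = 23.
From dx/dt = 0: 0.28(1 - x*/1170) = 0.00665·23, giving x* = 1170·(1 - 0.546) = 531.
From dy/dt = 0: 0.00328·531 - 0.138 = 0.0347z*, so z* = 1.6/0.0347 = 46.2.

x* ≈ 531, y* ≈ 23, z* ≈ 46.2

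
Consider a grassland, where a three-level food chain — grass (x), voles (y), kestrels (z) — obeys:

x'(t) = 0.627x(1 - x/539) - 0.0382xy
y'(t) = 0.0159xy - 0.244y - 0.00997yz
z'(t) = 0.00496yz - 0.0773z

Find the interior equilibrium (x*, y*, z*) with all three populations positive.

From dz/dt = 0: 0.00496y* = 0.0773, so y* = 15.6.
From dx/dt = 0: 0.627(1 - x*/539) = 0.0382·15.6, giving x* = 539·(1 - 0.949) = 27.2.
From dy/dt = 0: 0.0159·27.2 - 0.244 = 0.00997z*, so z* = 0.189/0.00997 = 18.9.

x* ≈ 27.2, y* ≈ 15.6, z* ≈ 18.9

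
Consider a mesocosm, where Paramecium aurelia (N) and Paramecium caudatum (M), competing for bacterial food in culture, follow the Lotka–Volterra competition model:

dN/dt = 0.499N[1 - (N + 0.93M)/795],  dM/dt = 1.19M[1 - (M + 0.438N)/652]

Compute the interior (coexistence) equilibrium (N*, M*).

Setting both brackets to zero gives the nullclines N + 0.93M = 795 and 0.438N + M = 652.
Substituting M = 652 - 0.438N into the first: N(1 - 0.93·0.438) = 795 - 0.93·652.
So N* = 189/0.593 = 318, and then M* = 652 - 0.438·318 = 513.

N* ≈ 318, M* ≈ 513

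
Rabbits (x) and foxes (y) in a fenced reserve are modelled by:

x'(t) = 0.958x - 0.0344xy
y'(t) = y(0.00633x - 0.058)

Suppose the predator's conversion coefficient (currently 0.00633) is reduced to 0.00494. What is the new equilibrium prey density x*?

At the interior fixed point, setting dy/dt = 0 with y > 0 fixes x* = (predator death rate)/(xy coefficient) — independent of the other coefficients.
With the change, x* = 0.058/0.00494 = 11.7; it rises from 9.16.

x* ≈ 11.7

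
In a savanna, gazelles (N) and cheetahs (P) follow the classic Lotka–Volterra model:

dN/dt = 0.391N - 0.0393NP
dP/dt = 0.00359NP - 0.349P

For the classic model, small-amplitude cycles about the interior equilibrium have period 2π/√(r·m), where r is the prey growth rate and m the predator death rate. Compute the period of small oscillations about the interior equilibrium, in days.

T ≈ 17 days

Here r = 0.391 and m = 0.349, so r·m = 0.136.
ω = √0.136 = 0.369 per day, hence T = 2π/ω ≈ 17 days.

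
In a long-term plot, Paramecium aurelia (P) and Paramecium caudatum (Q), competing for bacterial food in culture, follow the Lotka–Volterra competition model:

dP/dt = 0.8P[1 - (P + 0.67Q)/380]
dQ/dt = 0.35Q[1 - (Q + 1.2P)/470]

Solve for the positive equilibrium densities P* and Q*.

P* ≈ 332, Q* ≈ 71.4

Setting both brackets to zero gives the nullclines P + 0.67Q = 380 and 1.2P + Q = 470.
Substituting Q = 470 - 1.2P into the first: P(1 - 0.67·1.2) = 380 - 0.67·470.
So P* = 65.1/0.196 = 332, and then Q* = 470 - 1.2·332 = 71.4.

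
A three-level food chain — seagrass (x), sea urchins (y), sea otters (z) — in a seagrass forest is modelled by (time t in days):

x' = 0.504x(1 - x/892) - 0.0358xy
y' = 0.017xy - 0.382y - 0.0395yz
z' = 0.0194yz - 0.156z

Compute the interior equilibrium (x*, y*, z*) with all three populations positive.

From dz/dt = 0: 0.0194y* = 0.156, so y* = 8.04.
From dx/dt = 0: 0.504(1 - x*/892) = 0.0358·8.04, giving x* = 892·(1 - 0.571) = 383.
From dy/dt = 0: 0.017·383 - 0.382 = 0.0395z*, so z* = 6.12/0.0395 = 155.

x* ≈ 383, y* ≈ 8.04, z* ≈ 155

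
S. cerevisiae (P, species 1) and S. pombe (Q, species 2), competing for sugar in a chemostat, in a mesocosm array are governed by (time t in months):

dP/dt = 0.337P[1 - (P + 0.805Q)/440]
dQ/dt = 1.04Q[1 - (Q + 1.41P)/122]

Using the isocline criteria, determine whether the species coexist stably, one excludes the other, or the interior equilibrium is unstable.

Compare the nullcline intercepts: K1/α12 = 440/0.805 = 547 > K2 = 122; K2/α21 = 122/1.41 = 86.5 < K1 = 440.
Since the inequalities point opposite ways, species 1 can invade but species 2 cannot.

species 1 excludes species 2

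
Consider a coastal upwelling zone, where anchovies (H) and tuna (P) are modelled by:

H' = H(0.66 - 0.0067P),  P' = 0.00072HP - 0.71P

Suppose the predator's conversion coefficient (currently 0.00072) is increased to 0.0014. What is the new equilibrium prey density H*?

At the interior fixed point, setting dP/dt = 0 with P > 0 fixes H* = (predator death rate)/(HP coefficient) — independent of the other coefficients.
With the change, H* = 0.71/0.0014 = 507; it falls from 986.

H* ≈ 507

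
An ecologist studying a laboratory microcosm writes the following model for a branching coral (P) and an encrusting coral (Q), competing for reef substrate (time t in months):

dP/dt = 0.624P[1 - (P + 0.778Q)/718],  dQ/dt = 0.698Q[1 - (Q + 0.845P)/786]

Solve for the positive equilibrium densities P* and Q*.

P* ≈ 311, Q* ≈ 523

Setting both brackets to zero gives the nullclines P + 0.778Q = 718 and 0.845P + Q = 786.
Substituting Q = 786 - 0.845P into the first: P(1 - 0.778·0.845) = 718 - 0.778·786.
So P* = 106/0.343 = 311, and then Q* = 786 - 0.845·311 = 523.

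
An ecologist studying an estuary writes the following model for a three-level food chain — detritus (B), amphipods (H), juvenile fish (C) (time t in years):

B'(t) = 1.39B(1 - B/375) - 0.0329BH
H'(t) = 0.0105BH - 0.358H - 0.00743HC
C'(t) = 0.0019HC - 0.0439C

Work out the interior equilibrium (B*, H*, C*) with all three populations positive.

B* ≈ 170, H* ≈ 23.1, C* ≈ 192

From dC/dt = 0: 0.0019H* = 0.0439, so H* = 23.1.
From dB/dt = 0: 1.39(1 - B*/375) = 0.0329·23.1, giving B* = 375·(1 - 0.547) = 170.
From dH/dt = 0: 0.0105·170 - 0.358 = 0.00743C*, so C* = 1.43/0.00743 = 192.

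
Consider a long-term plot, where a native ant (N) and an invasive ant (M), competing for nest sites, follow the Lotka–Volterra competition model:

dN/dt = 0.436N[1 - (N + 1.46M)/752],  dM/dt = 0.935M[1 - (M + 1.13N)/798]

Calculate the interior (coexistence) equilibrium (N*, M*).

N* ≈ 636, M* ≈ 79.7

Setting both brackets to zero gives the nullclines N + 1.46M = 752 and 1.13N + M = 798.
Substituting M = 798 - 1.13N into the first: N(1 - 1.46·1.13) = 752 - 1.46·798.
So N* = -413/-0.65 = 636, and then M* = 798 - 1.13·636 = 79.7.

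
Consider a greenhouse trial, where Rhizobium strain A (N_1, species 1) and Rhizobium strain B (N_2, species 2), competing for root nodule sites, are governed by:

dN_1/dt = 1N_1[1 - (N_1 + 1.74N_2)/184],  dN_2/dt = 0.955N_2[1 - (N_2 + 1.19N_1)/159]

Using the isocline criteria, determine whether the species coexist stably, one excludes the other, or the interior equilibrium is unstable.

unstable coexistence (outcome depends on initial conditions)

Compare the nullcline intercepts: K1/α12 = 184/1.74 = 106 < K2 = 159; K2/α21 = 159/1.19 = 134 < K1 = 184.
Since both are reversed, neither can invade when rare; the interior point is a saddle.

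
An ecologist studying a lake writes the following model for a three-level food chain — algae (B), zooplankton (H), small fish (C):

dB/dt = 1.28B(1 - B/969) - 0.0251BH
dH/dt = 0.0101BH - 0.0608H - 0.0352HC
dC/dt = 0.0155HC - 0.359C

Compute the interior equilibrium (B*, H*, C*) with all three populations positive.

B* ≈ 529, H* ≈ 23.2, C* ≈ 150

From dC/dt = 0: 0.0155H* = 0.359, so H* = 23.2.
From dB/dt = 0: 1.28(1 - B*/969) = 0.0251·23.2, giving B* = 969·(1 - 0.454) = 529.
From dH/dt = 0: 0.0101·529 - 0.0608 = 0.0352C*, so C* = 5.28/0.0352 = 150.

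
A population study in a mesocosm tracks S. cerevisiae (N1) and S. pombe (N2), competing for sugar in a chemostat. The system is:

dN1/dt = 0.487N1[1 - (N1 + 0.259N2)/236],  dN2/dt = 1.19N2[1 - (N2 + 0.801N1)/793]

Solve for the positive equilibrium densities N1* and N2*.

N1* ≈ 38.6, N2* ≈ 762

Setting both brackets to zero gives the nullclines N1 + 0.259N2 = 236 and 0.801N1 + N2 = 793.
Substituting N2 = 793 - 0.801N1 into the first: N1(1 - 0.259·0.801) = 236 - 0.259·793.
So N1* = 30.6/0.793 = 38.6, and then N2* = 793 - 0.801·38.6 = 762.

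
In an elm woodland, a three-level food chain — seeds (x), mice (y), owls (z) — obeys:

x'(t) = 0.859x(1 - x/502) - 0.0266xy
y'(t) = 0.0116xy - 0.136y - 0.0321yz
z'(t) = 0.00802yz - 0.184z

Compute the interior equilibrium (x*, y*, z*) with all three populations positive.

From dz/dt = 0: 0.00802y* = 0.184, so y* = 22.9.
From dx/dt = 0: 0.859(1 - x*/502) = 0.0266·22.9, giving x* = 502·(1 - 0.71) = 145.
From dy/dt = 0: 0.0116·145 - 0.136 = 0.0321z*, so z* = 1.55/0.0321 = 48.3.

x* ≈ 145, y* ≈ 22.9, z* ≈ 48.3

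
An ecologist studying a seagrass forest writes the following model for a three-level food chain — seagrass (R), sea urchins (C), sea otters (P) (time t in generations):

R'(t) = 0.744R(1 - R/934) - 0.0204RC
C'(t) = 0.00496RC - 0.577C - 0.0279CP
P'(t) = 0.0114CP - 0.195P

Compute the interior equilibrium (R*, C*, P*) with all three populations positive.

R* ≈ 496, C* ≈ 17.1, P* ≈ 67.5

From dP/dt = 0: 0.0114C* = 0.195, so C* = 17.1.
From dR/dt = 0: 0.744(1 - R*/934) = 0.0204·17.1, giving R* = 934·(1 - 0.469) = 496.
From dC/dt = 0: 0.00496·496 - 0.577 = 0.0279P*, so P* = 1.88/0.0279 = 67.5.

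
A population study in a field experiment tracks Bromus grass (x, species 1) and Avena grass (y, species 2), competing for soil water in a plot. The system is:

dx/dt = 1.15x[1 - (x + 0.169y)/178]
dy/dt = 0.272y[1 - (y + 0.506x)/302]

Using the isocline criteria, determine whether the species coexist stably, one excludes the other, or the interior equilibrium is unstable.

stable coexistence

Compare the nullcline intercepts: K1/α12 = 178/0.169 = 1050 > K2 = 302; K2/α21 = 302/0.506 = 597 > K1 = 178.
Since both inequalities hold, each species can invade when rare, so the interior equilibrium is stable.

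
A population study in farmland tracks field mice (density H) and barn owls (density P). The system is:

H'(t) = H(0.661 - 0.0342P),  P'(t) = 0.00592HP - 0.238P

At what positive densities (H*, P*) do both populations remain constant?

H* ≈ 40.2, P* ≈ 19.3

Set dP/dt = 0 with P > 0: 0.00592H - 0.238 = 0, so H* = 0.238/0.00592 = 40.2.
Set dH/dt = 0 with H > 0: 0.661 - 0.0342P = 0, so P* = 0.661/0.0342 = 19.3.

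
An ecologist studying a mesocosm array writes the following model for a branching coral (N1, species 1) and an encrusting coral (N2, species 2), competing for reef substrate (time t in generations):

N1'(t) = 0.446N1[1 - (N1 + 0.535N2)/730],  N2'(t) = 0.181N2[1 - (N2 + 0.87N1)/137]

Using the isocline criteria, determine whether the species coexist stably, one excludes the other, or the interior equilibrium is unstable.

species 1 excludes species 2

Compare the nullcline intercepts: K1/α12 = 730/0.535 = 1360 > K2 = 137; K2/α21 = 137/0.87 = 157 < K1 = 730.
Since the inequalities point opposite ways, species 1 can invade but species 2 cannot.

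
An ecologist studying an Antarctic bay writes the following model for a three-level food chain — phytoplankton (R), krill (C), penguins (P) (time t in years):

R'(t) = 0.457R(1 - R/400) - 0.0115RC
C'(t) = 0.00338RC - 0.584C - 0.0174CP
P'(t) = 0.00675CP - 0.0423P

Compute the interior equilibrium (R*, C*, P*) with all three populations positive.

R* ≈ 337, C* ≈ 6.27, P* ≈ 31.9

From dP/dt = 0: 0.00675C* = 0.0423, so C* = 6.27.
From dR/dt = 0: 0.457(1 - R*/400) = 0.0115·6.27, giving R* = 400·(1 - 0.158) = 337.
From dC/dt = 0: 0.00338·337 - 0.584 = 0.0174P*, so P* = 0.555/0.0174 = 31.9.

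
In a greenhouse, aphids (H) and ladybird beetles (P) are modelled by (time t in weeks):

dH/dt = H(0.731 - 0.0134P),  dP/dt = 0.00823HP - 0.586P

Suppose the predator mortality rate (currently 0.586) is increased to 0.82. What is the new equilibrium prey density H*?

H* ≈ 99.6

At the interior fixed point, setting dP/dt = 0 with P > 0 fixes H* = (predator death rate)/(HP coefficient) — independent of the other coefficients.
With the change, H* = 0.82/0.00823 = 99.6; it rises from 71.2.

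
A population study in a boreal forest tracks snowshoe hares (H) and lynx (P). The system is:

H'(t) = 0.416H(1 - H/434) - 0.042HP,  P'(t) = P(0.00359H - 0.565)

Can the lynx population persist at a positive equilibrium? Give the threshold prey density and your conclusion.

The predator equation gives dP/dt > 0 only when H > 0.565/0.00359 = 157.
Without the predator, H → K = 434. Since 434 > 157, the predator can invade and persist.

Threshold H = 157; K > 157, so yes, the predator persists.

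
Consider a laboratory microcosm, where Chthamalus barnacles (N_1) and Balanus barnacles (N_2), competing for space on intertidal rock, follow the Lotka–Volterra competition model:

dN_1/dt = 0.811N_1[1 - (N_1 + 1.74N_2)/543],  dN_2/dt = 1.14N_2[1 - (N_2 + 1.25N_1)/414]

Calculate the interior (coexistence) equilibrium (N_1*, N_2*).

N_1* ≈ 151, N_2* ≈ 225

Setting both brackets to zero gives the nullclines N_1 + 1.74N_2 = 543 and 1.25N_1 + N_2 = 414.
Substituting N_2 = 414 - 1.25N_1 into the first: N_1(1 - 1.74·1.25) = 543 - 1.74·414.
So N_1* = -177/-1.17 = 151, and then N_2* = 414 - 1.25·151 = 225.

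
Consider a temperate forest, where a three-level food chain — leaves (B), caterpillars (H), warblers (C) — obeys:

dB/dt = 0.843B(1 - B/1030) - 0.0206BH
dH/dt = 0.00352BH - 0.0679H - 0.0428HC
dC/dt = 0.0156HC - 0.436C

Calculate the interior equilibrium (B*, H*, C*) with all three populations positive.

B* ≈ 327, H* ≈ 27.9, C* ≈ 25.3

From dC/dt = 0: 0.0156H* = 0.436, so H* = 27.9.
From dB/dt = 0: 0.843(1 - B*/1030) = 0.0206·27.9, giving B* = 1030·(1 - 0.683) = 327.
From dH/dt = 0: 0.00352·327 - 0.0679 = 0.0428C*, so C* = 1.08/0.0428 = 25.3.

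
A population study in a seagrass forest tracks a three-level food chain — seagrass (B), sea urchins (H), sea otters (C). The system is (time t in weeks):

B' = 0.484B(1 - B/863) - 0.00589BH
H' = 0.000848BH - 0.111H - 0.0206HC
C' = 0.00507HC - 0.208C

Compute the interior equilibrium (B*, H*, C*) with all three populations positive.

B* ≈ 432, H* ≈ 41, C* ≈ 12.4

From dC/dt = 0: 0.00507H* = 0.208, so H* = 41.
From dB/dt = 0: 0.484(1 - B*/863) = 0.00589·41, giving B* = 863·(1 - 0.499) = 432.
From dH/dt = 0: 0.000848·432 - 0.111 = 0.0206C*, so C* = 0.255/0.0206 = 12.4.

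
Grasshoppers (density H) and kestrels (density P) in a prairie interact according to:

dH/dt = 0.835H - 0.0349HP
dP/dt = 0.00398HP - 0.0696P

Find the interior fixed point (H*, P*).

Set dP/dt = 0 with P > 0: 0.00398H - 0.0696 = 0, so H* = 0.0696/0.00398 = 17.5.
Set dH/dt = 0 with H > 0: 0.835 - 0.0349P = 0, so P* = 0.835/0.0349 = 23.9.

H* ≈ 17.5, P* ≈ 23.9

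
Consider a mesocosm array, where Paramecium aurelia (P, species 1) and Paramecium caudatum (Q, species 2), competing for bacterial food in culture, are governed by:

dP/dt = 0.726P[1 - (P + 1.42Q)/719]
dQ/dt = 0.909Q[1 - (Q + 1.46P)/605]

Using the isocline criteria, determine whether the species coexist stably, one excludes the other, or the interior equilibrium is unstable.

Compare the nullcline intercepts: K1/α12 = 719/1.42 = 506 < K2 = 605; K2/α21 = 605/1.46 = 414 < K1 = 719.
Since both are reversed, neither can invade when rare; the interior point is a saddle.

unstable coexistence (outcome depends on initial conditions)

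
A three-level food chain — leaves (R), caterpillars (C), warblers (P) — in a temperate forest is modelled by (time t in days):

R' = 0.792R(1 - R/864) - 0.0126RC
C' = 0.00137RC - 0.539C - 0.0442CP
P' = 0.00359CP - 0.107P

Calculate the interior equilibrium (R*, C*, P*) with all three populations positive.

R* ≈ 454, C* ≈ 29.8, P* ≈ 1.89

From dP/dt = 0: 0.00359C* = 0.107, so C* = 29.8.
From dR/dt = 0: 0.792(1 - R*/864) = 0.0126·29.8, giving R* = 864·(1 - 0.474) = 454.
From dC/dt = 0: 0.00137·454 - 0.539 = 0.0442P*, so P* = 0.0834/0.0442 = 1.89.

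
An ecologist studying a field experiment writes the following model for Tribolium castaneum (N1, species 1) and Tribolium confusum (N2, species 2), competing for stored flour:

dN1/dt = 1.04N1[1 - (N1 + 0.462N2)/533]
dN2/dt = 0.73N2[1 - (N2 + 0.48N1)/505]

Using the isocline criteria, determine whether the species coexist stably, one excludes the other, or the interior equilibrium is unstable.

stable coexistence

Compare the nullcline intercepts: K1/α12 = 533/0.462 = 1150 > K2 = 505; K2/α21 = 505/0.48 = 1050 > K1 = 533.
Since both inequalities hold, each species can invade when rare, so the interior equilibrium is stable.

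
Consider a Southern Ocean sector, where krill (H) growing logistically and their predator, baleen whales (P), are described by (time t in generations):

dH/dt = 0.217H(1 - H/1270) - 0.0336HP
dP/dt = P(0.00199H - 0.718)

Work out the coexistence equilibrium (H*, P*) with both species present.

From dP/dt = 0 with P > 0: 0.00199H* = 0.718, so H* = 361.
Substitute into dH/dt = 0: 0.217(1 - 361/1270) = 0.0336P*.
The bracket is 0.716, giving P* = 0.155/0.0336 = 4.62.

H* ≈ 361, P* ≈ 4.62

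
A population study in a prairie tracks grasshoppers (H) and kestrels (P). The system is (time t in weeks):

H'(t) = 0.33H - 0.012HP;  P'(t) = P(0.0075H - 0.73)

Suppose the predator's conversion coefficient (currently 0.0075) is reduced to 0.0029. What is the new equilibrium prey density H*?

H* ≈ 252

At the interior fixed point, setting dP/dt = 0 with P > 0 fixes H* = (predator death rate)/(HP coefficient) — independent of the other coefficients.
With the change, H* = 0.73/0.0029 = 252; it rises from 97.3.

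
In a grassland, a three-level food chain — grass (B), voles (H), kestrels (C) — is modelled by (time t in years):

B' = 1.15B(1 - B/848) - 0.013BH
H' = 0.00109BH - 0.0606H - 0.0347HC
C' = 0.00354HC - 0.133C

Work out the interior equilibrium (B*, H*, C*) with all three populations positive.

From dC/dt = 0: 0.00354H* = 0.133, so H* = 37.6.
From dB/dt = 0: 1.15(1 - B*/848) = 0.013·37.6, giving B* = 848·(1 - 0.425) = 488.
From dH/dt = 0: 0.00109·488 - 0.0606 = 0.0347C*, so C* = 0.471/0.0347 = 13.6.

B* ≈ 488, H* ≈ 37.6, C* ≈ 13.6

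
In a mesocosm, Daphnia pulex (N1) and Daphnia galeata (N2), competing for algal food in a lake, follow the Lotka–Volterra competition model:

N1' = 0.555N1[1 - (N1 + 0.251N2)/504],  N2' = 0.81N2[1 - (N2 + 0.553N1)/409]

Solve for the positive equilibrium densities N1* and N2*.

N1* ≈ 466, N2* ≈ 151

Setting both brackets to zero gives the nullclines N1 + 0.251N2 = 504 and 0.553N1 + N2 = 409.
Substituting N2 = 409 - 0.553N1 into the first: N1(1 - 0.251·0.553) = 504 - 0.251·409.
So N1* = 401/0.861 = 466, and then N2* = 409 - 0.553·466 = 151.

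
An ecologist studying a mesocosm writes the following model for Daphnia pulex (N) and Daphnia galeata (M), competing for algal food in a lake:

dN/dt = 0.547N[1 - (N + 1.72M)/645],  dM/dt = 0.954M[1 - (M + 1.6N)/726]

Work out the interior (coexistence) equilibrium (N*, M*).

Setting both brackets to zero gives the nullclines N + 1.72M = 645 and 1.6N + M = 726.
Substituting M = 726 - 1.6N into the first: N(1 - 1.72·1.6) = 645 - 1.72·726.
So N* = -604/-1.75 = 345, and then M* = 726 - 1.6·345 = 175.

N* ≈ 345, M* ≈ 175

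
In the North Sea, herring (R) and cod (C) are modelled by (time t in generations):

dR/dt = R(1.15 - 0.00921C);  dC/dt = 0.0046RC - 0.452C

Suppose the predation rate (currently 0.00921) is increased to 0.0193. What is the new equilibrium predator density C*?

At the interior fixed point, setting dR/dt = 0 with R > 0 fixes C* = (prey growth rate)/(RC coefficient) — independent of the other coefficients.
With the change, C* = 1.15/0.0193 = 59.6; it falls from 125.

C* ≈ 59.6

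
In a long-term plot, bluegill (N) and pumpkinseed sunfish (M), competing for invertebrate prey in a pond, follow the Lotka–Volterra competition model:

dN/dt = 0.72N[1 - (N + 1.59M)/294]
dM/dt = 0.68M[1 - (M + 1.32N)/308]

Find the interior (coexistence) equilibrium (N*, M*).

Setting both brackets to zero gives the nullclines N + 1.59M = 294 and 1.32N + M = 308.
Substituting M = 308 - 1.32N into the first: N(1 - 1.59·1.32) = 294 - 1.59·308.
So N* = -196/-1.1 = 178, and then M* = 308 - 1.32·178 = 72.9.

N* ≈ 178, M* ≈ 72.9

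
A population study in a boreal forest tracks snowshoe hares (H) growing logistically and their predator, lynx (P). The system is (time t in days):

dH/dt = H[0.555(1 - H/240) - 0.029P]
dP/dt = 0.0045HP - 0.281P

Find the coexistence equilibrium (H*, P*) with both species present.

From dP/dt = 0 with P > 0: 0.0045H* = 0.281, so H* = 62.4.
Substitute into dH/dt = 0: 0.555(1 - 62.4/240) = 0.029P*.
The bracket is 0.74, giving P* = 0.411/0.029 = 14.2.

H* ≈ 62.4, P* ≈ 14.2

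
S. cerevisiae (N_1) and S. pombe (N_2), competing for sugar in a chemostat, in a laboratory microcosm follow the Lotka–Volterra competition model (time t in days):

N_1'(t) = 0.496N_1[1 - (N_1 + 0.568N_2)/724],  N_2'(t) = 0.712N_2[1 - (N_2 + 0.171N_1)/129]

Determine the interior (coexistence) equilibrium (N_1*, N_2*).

Setting both brackets to zero gives the nullclines N_1 + 0.568N_2 = 724 and 0.171N_1 + N_2 = 129.
Substituting N_2 = 129 - 0.171N_1 into the first: N_1(1 - 0.568·0.171) = 724 - 0.568·129.
So N_1* = 651/0.903 = 721, and then N_2* = 129 - 0.171·721 = 5.75.

N_1* ≈ 721, N_2* ≈ 5.75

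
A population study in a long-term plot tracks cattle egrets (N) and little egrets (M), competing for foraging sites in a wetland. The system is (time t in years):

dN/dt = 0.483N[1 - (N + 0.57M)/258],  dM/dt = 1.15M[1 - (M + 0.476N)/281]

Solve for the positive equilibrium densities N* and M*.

N* ≈ 134, M* ≈ 217

Setting both brackets to zero gives the nullclines N + 0.57M = 258 and 0.476N + M = 281.
Substituting M = 281 - 0.476N into the first: N(1 - 0.57·0.476) = 258 - 0.57·281.
So N* = 97.8/0.729 = 134, and then M* = 281 - 0.476·134 = 217.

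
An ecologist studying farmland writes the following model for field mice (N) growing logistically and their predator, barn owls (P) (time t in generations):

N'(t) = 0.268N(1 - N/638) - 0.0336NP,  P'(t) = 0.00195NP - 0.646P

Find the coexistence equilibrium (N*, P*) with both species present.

N* ≈ 331, P* ≈ 3.83

From dP/dt = 0 with P > 0: 0.00195N* = 0.646, so N* = 331.
Substitute into dN/dt = 0: 0.268(1 - 331/638) = 0.0336P*.
The bracket is 0.481, giving P* = 0.129/0.0336 = 3.83.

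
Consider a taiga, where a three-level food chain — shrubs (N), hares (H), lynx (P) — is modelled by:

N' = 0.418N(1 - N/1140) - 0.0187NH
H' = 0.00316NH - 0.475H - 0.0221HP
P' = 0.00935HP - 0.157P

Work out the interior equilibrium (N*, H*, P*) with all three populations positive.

From dP/dt = 0: 0.00935H* = 0.157, so H* = 16.8.
From dN/dt = 0: 0.418(1 - N*/1140) = 0.0187·16.8, giving N* = 1140·(1 - 0.751) = 284.
From dH/dt = 0: 0.00316·284 - 0.475 = 0.0221P*, so P* = 0.421/0.0221 = 19.1.

N* ≈ 284, H* ≈ 16.8, P* ≈ 19.1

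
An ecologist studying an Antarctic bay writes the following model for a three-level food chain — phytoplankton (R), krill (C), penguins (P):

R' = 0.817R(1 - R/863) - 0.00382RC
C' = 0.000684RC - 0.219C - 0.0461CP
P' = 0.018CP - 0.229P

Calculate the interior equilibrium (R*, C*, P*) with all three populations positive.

From dP/dt = 0: 0.018C* = 0.229, so C* = 12.7.
From dR/dt = 0: 0.817(1 - R*/863) = 0.00382·12.7, giving R* = 863·(1 - 0.0595) = 812.
From dC/dt = 0: 0.000684·812 - 0.219 = 0.0461P*, so P* = 0.336/0.0461 = 7.29.

R* ≈ 812, C* ≈ 12.7, P* ≈ 7.29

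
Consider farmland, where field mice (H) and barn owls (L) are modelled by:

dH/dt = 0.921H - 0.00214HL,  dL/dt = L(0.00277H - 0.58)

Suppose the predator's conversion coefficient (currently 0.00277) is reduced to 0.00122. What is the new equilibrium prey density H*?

H* ≈ 475

At the interior fixed point, setting dL/dt = 0 with L > 0 fixes H* = (predator death rate)/(HL coefficient) — independent of the other coefficients.
With the change, H* = 0.58/0.00122 = 475; it rises from 209.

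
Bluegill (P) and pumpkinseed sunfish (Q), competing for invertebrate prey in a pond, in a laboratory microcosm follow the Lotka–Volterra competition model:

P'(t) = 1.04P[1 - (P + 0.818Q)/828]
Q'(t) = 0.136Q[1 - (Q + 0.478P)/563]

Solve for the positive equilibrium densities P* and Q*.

Setting both brackets to zero gives the nullclines P + 0.818Q = 828 and 0.478P + Q = 563.
Substituting Q = 563 - 0.478P into the first: P(1 - 0.818·0.478) = 828 - 0.818·563.
So P* = 367/0.609 = 603, and then Q* = 563 - 0.478·603 = 275.

P* ≈ 603, Q* ≈ 275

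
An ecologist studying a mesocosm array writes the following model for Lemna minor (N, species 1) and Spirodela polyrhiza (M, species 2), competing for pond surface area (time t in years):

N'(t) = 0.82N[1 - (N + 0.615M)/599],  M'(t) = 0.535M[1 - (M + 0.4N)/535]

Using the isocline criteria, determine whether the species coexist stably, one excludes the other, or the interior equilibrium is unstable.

stable coexistence

Compare the nullcline intercepts: K1/α12 = 599/0.615 = 974 > K2 = 535; K2/α21 = 535/0.4 = 1340 > K1 = 599.
Since both inequalities hold, each species can invade when rare, so the interior equilibrium is stable.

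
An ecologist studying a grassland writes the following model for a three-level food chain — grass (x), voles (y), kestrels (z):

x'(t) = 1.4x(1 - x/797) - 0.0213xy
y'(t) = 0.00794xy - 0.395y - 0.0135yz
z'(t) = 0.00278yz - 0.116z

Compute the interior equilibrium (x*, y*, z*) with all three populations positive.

x* ≈ 291, y* ≈ 41.7, z* ≈ 142

From dz/dt = 0: 0.00278y* = 0.116, so y* = 41.7.
From dx/dt = 0: 1.4(1 - x*/797) = 0.0213·41.7, giving x* = 797·(1 - 0.635) = 291.
From dy/dt = 0: 0.00794·291 - 0.395 = 0.0135z*, so z* = 1.92/0.0135 = 142.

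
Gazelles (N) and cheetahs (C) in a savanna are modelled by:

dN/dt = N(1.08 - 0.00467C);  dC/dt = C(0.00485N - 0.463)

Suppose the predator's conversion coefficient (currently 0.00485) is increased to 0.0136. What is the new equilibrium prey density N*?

N* ≈ 34

At the interior fixed point, setting dC/dt = 0 with C > 0 fixes N* = (predator death rate)/(NC coefficient) — independent of the other coefficients.
With the change, N* = 0.463/0.0136 = 34; it falls from 95.5.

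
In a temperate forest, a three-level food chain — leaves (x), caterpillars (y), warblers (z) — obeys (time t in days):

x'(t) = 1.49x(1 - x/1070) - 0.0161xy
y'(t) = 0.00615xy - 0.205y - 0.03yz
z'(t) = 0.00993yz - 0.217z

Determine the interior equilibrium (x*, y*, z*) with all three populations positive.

x* ≈ 817, y* ≈ 21.9, z* ≈ 161

From dz/dt = 0: 0.00993y* = 0.217, so y* = 21.9.
From dx/dt = 0: 1.49(1 - x*/1070) = 0.0161·21.9, giving x* = 1070·(1 - 0.236) = 817.
From dy/dt = 0: 0.00615·817 - 0.205 = 0.03z*, so z* = 4.82/0.03 = 161.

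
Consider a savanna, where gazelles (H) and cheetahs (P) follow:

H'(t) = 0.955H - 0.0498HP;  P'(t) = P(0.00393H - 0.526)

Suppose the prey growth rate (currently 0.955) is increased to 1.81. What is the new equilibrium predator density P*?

At the interior fixed point, setting dH/dt = 0 with H > 0 fixes P* = (prey growth rate)/(HP coefficient) — independent of the other coefficients.
With the change, P* = 1.81/0.0498 = 36.3; it rises from 19.2.

P* ≈ 36.3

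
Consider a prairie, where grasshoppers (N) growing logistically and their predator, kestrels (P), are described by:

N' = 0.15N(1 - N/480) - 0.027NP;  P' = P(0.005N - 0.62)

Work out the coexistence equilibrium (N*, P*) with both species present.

N* ≈ 124, P* ≈ 4.12

From dP/dt = 0 with P > 0: 0.005N* = 0.62, so N* = 124.
Substitute into dN/dt = 0: 0.15(1 - 124/480) = 0.027P*.
The bracket is 0.742, giving P* = 0.111/0.027 = 4.12.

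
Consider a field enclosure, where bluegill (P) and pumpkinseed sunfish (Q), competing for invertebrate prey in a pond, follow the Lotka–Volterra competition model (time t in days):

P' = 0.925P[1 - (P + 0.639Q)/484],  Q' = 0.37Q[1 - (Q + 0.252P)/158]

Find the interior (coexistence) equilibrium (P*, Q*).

P* ≈ 457, Q* ≈ 42.9

Setting both brackets to zero gives the nullclines P + 0.639Q = 484 and 0.252P + Q = 158.
Substituting Q = 158 - 0.252P into the first: P(1 - 0.639·0.252) = 484 - 0.639·158.
So P* = 383/0.839 = 457, and then Q* = 158 - 0.252·457 = 42.9.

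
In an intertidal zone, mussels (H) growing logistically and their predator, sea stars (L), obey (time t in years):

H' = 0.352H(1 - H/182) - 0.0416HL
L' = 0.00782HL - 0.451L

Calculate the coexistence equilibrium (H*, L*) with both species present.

H* ≈ 57.7, L* ≈ 5.78

From dL/dt = 0 with L > 0: 0.00782H* = 0.451, so H* = 57.7.
Substitute into dH/dt = 0: 0.352(1 - 57.7/182) = 0.0416L*.
The bracket is 0.683, giving L* = 0.24/0.0416 = 5.78.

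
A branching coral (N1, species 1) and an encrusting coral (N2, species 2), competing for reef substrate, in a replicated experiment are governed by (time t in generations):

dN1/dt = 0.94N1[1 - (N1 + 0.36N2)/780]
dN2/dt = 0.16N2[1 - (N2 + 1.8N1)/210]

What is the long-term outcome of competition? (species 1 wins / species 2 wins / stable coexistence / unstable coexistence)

species 1 excludes species 2

Compare the nullcline intercepts: K1/α12 = 780/0.36 = 2170 > K2 = 210; K2/α21 = 210/1.8 = 117 < K1 = 780.
Since the inequalities point opposite ways, species 1 can invade but species 2 cannot.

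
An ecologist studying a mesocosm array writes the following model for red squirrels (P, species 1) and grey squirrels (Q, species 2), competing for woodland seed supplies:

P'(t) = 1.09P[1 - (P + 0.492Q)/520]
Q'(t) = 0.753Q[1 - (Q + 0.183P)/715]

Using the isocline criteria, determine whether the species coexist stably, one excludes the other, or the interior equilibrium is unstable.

Compare the nullcline intercepts: K1/α12 = 520/0.492 = 1060 > K2 = 715; K2/α21 = 715/0.183 = 3910 > K1 = 520.
Since both inequalities hold, each species can invade when rare, so the interior equilibrium is stable.

stable coexistence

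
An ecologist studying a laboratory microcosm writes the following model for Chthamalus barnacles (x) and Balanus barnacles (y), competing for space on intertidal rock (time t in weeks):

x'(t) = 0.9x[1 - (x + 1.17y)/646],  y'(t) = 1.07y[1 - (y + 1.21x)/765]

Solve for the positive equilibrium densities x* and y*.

Setting both brackets to zero gives the nullclines x + 1.17y = 646 and 1.21x + y = 765.
Substituting y = 765 - 1.21x into the first: x(1 - 1.17·1.21) = 646 - 1.17·765.
So x* = -249/-0.416 = 599, and then y* = 765 - 1.21·599 = 40.1.

x* ≈ 599, y* ≈ 40.1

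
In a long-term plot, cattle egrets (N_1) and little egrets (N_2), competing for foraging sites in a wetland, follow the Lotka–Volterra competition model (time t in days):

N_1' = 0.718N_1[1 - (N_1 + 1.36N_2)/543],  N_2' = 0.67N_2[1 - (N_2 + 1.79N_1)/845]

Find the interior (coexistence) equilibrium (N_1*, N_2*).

Setting both brackets to zero gives the nullclines N_1 + 1.36N_2 = 543 and 1.79N_1 + N_2 = 845.
Substituting N_2 = 845 - 1.79N_1 into the first: N_1(1 - 1.36·1.79) = 543 - 1.36·845.
So N_1* = -606/-1.43 = 423, and then N_2* = 845 - 1.79·423 = 88.5.

N_1* ≈ 423, N_2* ≈ 88.5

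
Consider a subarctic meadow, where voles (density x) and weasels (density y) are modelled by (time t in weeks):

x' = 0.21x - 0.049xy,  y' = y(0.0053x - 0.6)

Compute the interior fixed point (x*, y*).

x* ≈ 113, y* ≈ 4.29

Set dy/dt = 0 with y > 0: 0.0053x - 0.6 = 0, so x* = 0.6/0.0053 = 113.
Set dx/dt = 0 with x > 0: 0.21 - 0.049y = 0, so y* = 0.21/0.049 = 4.29.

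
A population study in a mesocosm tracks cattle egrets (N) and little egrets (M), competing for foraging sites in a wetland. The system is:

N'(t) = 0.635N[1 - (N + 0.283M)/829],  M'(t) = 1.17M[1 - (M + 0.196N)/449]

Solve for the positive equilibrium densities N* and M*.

N* ≈ 743, M* ≈ 303

Setting both brackets to zero gives the nullclines N + 0.283M = 829 and 0.196N + M = 449.
Substituting M = 449 - 0.196N into the first: N(1 - 0.283·0.196) = 829 - 0.283·449.
So N* = 702/0.945 = 743, and then M* = 449 - 0.196·743 = 303.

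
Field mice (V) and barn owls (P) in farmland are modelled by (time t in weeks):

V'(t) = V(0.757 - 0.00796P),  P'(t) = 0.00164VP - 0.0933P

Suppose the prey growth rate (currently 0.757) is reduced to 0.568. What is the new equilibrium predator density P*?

P* ≈ 71.4

At the interior fixed point, setting dV/dt = 0 with V > 0 fixes P* = (prey growth rate)/(VP coefficient) — independent of the other coefficients.
With the change, P* = 0.568/0.00796 = 71.4; it falls from 95.1.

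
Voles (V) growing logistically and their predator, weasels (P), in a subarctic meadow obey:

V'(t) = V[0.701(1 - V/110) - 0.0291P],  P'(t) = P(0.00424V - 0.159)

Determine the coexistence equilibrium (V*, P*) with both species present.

From dP/dt = 0 with P > 0: 0.00424V* = 0.159, so V* = 37.5.
Substitute into dV/dt = 0: 0.701(1 - 37.5/110) = 0.0291P*.
The bracket is 0.659, giving P* = 0.462/0.0291 = 15.9.

V* ≈ 37.5, P* ≈ 15.9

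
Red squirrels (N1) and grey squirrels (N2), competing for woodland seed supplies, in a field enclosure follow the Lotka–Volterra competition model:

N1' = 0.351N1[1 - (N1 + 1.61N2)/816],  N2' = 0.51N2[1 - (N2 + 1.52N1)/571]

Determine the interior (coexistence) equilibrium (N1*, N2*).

Setting both brackets to zero gives the nullclines N1 + 1.61N2 = 816 and 1.52N1 + N2 = 571.
Substituting N2 = 571 - 1.52N1 into the first: N1(1 - 1.61·1.52) = 816 - 1.61·571.
So N1* = -103/-1.45 = 71.4, and then N2* = 571 - 1.52·71.4 = 462.

N1* ≈ 71.4, N2* ≈ 462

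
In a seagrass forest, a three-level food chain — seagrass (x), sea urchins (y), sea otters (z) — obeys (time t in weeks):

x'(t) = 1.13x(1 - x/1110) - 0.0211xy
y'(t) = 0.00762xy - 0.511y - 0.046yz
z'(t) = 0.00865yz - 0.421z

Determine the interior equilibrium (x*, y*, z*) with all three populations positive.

From dz/dt = 0: 0.00865y* = 0.421, so y* = 48.7.
From dx/dt = 0: 1.13(1 - x*/1110) = 0.0211·48.7, giving x* = 1110·(1 - 0.909) = 101.
From dy/dt = 0: 0.00762·101 - 0.511 = 0.046z*, so z* = 0.26/0.046 = 5.66.

x* ≈ 101, y* ≈ 48.7, z* ≈ 5.66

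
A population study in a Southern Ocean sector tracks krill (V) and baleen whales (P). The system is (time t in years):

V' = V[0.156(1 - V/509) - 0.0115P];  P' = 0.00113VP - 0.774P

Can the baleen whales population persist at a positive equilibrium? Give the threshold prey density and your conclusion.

The predator equation gives dP/dt > 0 only when V > 0.774/0.00113 = 685.
Without the predator, V → K = 509. Since 509 < 685, the predator cannot invade.

Threshold V = 685; K < 685, so no, the predator goes extinct.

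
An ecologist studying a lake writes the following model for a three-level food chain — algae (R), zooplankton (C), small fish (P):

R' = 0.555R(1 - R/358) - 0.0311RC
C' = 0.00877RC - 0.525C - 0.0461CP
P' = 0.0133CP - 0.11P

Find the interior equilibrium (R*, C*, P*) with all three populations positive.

R* ≈ 192, C* ≈ 8.27, P* ≈ 25.2

From dP/dt = 0: 0.0133C* = 0.11, so C* = 8.27.
From dR/dt = 0: 0.555(1 - R*/358) = 0.0311·8.27, giving R* = 358·(1 - 0.463) = 192.
From dC/dt = 0: 0.00877·192 - 0.525 = 0.0461P*, so P* = 1.16/0.0461 = 25.2.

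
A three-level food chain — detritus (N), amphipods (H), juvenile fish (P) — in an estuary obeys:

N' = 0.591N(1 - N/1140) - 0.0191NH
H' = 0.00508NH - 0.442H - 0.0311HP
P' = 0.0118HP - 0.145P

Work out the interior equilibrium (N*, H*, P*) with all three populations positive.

N* ≈ 687, H* ≈ 12.3, P* ≈ 98

From dP/dt = 0: 0.0118H* = 0.145, so H* = 12.3.
From dN/dt = 0: 0.591(1 - N*/1140) = 0.0191·12.3, giving N* = 1140·(1 - 0.397) = 687.
From dH/dt = 0: 0.00508·687 - 0.442 = 0.0311P*, so P* = 3.05/0.0311 = 98.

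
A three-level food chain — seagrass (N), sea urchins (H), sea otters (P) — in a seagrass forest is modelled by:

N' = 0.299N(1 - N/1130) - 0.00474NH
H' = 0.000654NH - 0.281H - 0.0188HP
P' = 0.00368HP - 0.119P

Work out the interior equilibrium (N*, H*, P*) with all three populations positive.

From dP/dt = 0: 0.00368H* = 0.119, so H* = 32.3.
From dN/dt = 0: 0.299(1 - N*/1130) = 0.00474·32.3, giving N* = 1130·(1 - 0.513) = 551.
From dH/dt = 0: 0.000654·551 - 0.281 = 0.0188P*, so P* = 0.0792/0.0188 = 4.21.

N* ≈ 551, H* ≈ 32.3, P* ≈ 4.21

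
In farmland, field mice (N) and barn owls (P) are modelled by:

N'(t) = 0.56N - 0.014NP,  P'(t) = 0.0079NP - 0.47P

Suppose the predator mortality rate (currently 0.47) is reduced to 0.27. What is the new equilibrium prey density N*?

At the interior fixed point, setting dP/dt = 0 with P > 0 fixes N* = (predator death rate)/(NP coefficient) — independent of the other coefficients.
With the change, N* = 0.27/0.0079 = 34.2; it falls from 59.5.

N* ≈ 34.2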